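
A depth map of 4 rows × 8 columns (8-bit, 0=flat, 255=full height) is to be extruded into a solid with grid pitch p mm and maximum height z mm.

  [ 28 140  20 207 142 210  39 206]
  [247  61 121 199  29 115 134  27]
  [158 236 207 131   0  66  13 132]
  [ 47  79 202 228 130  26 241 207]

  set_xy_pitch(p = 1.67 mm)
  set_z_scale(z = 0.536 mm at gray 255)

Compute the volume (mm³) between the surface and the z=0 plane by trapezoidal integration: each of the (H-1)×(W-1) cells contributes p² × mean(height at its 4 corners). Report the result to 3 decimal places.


height_mm = gray/255 × 0.536; cell vol = 1.67² × mean(4 corners)
unit = 1.67² × 0.536 / (4×255) = 0.00146554 mm³ per gray-sum
row 0: Σ corner-gray over 7 cells = 3342  → 4.8978
row 1: Σ corner-gray over 7 cells = 3188  → 4.6721
row 2: Σ corner-gray over 7 cells = 3662  → 5.3668
Σ rows: total corner-gray = 10192  → 14.9368 mm³

14.937


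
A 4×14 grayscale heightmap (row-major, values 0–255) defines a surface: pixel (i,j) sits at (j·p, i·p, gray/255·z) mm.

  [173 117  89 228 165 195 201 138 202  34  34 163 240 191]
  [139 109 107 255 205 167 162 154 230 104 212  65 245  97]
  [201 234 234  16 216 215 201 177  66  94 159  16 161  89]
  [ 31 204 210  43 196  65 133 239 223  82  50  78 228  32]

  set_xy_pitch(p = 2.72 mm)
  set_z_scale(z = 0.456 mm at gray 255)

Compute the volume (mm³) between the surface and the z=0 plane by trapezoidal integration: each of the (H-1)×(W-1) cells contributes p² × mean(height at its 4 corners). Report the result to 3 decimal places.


height_mm = gray/255 × 0.456; cell vol = 2.72² × mean(4 corners)
unit = 2.72² × 0.456 / (4×255) = 0.00330752 mm³ per gray-sum
row 0: Σ corner-gray over 13 cells = 8242  → 27.2606
row 1: Σ corner-gray over 13 cells = 8134  → 26.9034
row 2: Σ corner-gray over 13 cells = 7433  → 24.5848
Σ rows: total corner-gray = 23809  → 78.7487 mm³

78.749


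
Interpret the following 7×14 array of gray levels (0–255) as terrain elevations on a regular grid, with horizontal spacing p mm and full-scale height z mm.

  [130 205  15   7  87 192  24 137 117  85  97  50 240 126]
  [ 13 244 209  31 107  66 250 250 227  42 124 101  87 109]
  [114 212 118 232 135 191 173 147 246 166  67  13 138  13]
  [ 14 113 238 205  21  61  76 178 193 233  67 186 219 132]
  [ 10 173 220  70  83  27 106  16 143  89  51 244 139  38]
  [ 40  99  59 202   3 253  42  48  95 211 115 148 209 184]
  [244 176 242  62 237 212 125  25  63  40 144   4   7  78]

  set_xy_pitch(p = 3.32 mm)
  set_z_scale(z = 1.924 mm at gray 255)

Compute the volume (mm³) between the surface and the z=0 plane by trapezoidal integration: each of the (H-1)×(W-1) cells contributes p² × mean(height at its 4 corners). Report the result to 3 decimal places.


height_mm = gray/255 × 1.924; cell vol = 3.32² × mean(4 corners)
unit = 3.32² × 1.924 / (4×255) = 0.0207913 mm³ per gray-sum
row 0: Σ corner-gray over 13 cells = 6366  → 132.3572
row 1: Σ corner-gray over 13 cells = 7401  → 153.8762
row 2: Σ corner-gray over 13 cells = 7529  → 156.5375
row 3: Σ corner-gray over 13 cells = 6496  → 135.0601
row 4: Σ corner-gray over 13 cells = 5962  → 123.9576
row 5: Σ corner-gray over 13 cells = 6188  → 128.6564
Σ rows: total corner-gray = 39942  → 830.4450 mm³

830.445


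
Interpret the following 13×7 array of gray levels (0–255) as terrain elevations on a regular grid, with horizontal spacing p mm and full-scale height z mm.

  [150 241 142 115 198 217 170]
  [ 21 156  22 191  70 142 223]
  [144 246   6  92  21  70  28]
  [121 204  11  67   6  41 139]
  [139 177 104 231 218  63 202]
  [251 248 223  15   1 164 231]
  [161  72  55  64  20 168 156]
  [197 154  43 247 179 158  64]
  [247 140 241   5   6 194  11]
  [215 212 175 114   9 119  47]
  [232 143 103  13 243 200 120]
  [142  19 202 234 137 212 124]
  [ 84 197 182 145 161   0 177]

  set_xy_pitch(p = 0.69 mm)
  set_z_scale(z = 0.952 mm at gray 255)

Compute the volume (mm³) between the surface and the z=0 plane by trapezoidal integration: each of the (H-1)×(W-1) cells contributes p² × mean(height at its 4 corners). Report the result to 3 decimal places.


16.391

height_mm = gray/255 × 0.952; cell vol = 0.69² × mean(4 corners)
unit = 0.69² × 0.952 / (4×255) = 0.00044436 mm³ per gray-sum
row 0: Σ corner-gray over 6 cells = 3552  → 1.5784
row 1: Σ corner-gray over 6 cells = 2448  → 1.0878
row 2: Σ corner-gray over 6 cells = 1960  → 0.8709
row 3: Σ corner-gray over 6 cells = 2845  → 1.2642
row 4: Σ corner-gray over 6 cells = 3711  → 1.6490
row 5: Σ corner-gray over 6 cells = 2859  → 1.2704
row 6: Σ corner-gray over 6 cells = 2898  → 1.2878
row 7: Σ corner-gray over 6 cells = 3253  → 1.4455
row 8: Σ corner-gray over 6 cells = 2950  → 1.3109
row 9: Σ corner-gray over 6 cells = 3276  → 1.4557
row 10: Σ corner-gray over 6 cells = 3630  → 1.6130
row 11: Σ corner-gray over 6 cells = 3505  → 1.5575
Σ rows: total corner-gray = 36887  → 16.3911 mm³


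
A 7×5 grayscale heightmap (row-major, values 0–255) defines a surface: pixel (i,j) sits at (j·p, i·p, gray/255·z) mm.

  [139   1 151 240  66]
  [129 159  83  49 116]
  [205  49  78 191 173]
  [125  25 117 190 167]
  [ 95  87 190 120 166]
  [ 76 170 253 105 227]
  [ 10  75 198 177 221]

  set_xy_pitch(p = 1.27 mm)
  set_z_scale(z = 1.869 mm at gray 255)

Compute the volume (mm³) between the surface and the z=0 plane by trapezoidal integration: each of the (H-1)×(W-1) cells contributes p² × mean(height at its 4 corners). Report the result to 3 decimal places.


height_mm = gray/255 × 1.869; cell vol = 1.27² × mean(4 corners)
unit = 1.27² × 1.869 / (4×255) = 0.0029554 mm³ per gray-sum
row 0: Σ corner-gray over 4 cells = 1816  → 5.3670
row 1: Σ corner-gray over 4 cells = 1841  → 5.4409
row 2: Σ corner-gray over 4 cells = 1970  → 5.8221
row 3: Σ corner-gray over 4 cells = 2011  → 5.9433
row 4: Σ corner-gray over 4 cells = 2414  → 7.1343
row 5: Σ corner-gray over 4 cells = 2490  → 7.3590
Σ rows: total corner-gray = 12542  → 37.0667 mm³

37.067


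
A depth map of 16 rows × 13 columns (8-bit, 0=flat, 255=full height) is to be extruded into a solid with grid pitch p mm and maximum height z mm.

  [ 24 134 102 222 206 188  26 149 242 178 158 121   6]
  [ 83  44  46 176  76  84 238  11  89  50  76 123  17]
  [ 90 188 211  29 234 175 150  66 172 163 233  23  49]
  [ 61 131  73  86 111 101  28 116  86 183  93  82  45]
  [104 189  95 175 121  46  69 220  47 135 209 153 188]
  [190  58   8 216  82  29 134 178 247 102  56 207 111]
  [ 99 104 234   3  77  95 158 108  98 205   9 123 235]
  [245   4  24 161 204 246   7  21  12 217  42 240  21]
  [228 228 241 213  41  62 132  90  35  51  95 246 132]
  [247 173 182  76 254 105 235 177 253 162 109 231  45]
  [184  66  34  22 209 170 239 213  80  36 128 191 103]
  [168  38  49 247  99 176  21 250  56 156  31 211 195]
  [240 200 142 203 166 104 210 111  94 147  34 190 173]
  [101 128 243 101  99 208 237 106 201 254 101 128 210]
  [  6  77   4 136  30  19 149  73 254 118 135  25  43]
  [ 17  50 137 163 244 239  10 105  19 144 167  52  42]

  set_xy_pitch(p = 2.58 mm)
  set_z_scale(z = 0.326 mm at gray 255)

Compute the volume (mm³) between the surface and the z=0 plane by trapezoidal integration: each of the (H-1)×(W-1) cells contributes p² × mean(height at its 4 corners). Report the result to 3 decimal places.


194.122

height_mm = gray/255 × 0.326; cell vol = 2.58² × mean(4 corners)
unit = 2.58² × 0.326 / (4×255) = 0.00212744 mm³ per gray-sum
row 0: Σ corner-gray over 12 cells = 5608  → 11.9307
row 1: Σ corner-gray over 12 cells = 5553  → 11.8137
row 2: Σ corner-gray over 12 cells = 5713  → 12.1541
row 3: Σ corner-gray over 12 cells = 5496  → 11.6924
row 4: Σ corner-gray over 12 cells = 6145  → 13.0731
row 5: Σ corner-gray over 12 cells = 5697  → 12.1200
row 6: Σ corner-gray over 12 cells = 5384  → 11.4541
row 7: Σ corner-gray over 12 cells = 5850  → 12.4455
row 8: Σ corner-gray over 12 cells = 7434  → 15.8154
row 9: Σ corner-gray over 12 cells = 7269  → 15.4643
row 10: Σ corner-gray over 12 cells = 6094  → 12.9646
row 11: Σ corner-gray over 12 cells = 6646  → 14.1390
row 12: Σ corner-gray over 12 cells = 7538  → 16.0366
row 13: Σ corner-gray over 12 cells = 6012  → 12.7902
row 14: Σ corner-gray over 12 cells = 4808  → 10.2287
Σ rows: total corner-gray = 91247  → 194.1223 mm³


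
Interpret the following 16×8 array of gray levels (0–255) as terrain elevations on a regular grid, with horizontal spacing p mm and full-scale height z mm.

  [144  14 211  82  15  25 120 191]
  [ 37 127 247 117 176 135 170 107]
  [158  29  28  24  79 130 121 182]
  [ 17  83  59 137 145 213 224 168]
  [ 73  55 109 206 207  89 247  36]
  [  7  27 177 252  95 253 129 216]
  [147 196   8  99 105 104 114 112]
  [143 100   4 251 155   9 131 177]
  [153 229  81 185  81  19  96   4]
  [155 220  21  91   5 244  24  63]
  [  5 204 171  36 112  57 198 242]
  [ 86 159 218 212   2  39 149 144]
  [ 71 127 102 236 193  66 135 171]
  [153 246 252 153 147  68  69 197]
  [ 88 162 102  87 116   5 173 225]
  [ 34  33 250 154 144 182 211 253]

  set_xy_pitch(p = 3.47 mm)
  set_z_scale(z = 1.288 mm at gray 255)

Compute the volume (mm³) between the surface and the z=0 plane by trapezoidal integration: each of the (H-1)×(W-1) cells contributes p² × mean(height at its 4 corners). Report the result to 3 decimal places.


height_mm = gray/255 × 1.288; cell vol = 3.47² × mean(4 corners)
unit = 3.47² × 1.288 / (4×255) = 0.0152046 mm³ per gray-sum
row 0: Σ corner-gray over 7 cells = 3357  → 51.0418
row 1: Σ corner-gray over 7 cells = 3250  → 49.4149
row 2: Σ corner-gray over 7 cells = 3069  → 46.6629
row 3: Σ corner-gray over 7 cells = 3842  → 58.4160
row 4: Σ corner-gray over 7 cells = 4024  → 61.1833
row 5: Σ corner-gray over 7 cells = 3600  → 54.7365
row 6: Σ corner-gray over 7 cells = 3131  → 47.6056
row 7: Σ corner-gray over 7 cells = 3159  → 48.0313
row 8: Σ corner-gray over 7 cells = 2967  → 45.1120
row 9: Σ corner-gray over 7 cells = 3231  → 49.1260
row 10: Σ corner-gray over 7 cells = 3591  → 54.5997
row 11: Σ corner-gray over 7 cells = 3748  → 56.9868
row 12: Σ corner-gray over 7 cells = 4180  → 63.5552
row 13: Σ corner-gray over 7 cells = 3823  → 58.1271
row 14: Σ corner-gray over 7 cells = 3838  → 58.3552
Σ rows: total corner-gray = 52810  → 802.9543 mm³

802.954


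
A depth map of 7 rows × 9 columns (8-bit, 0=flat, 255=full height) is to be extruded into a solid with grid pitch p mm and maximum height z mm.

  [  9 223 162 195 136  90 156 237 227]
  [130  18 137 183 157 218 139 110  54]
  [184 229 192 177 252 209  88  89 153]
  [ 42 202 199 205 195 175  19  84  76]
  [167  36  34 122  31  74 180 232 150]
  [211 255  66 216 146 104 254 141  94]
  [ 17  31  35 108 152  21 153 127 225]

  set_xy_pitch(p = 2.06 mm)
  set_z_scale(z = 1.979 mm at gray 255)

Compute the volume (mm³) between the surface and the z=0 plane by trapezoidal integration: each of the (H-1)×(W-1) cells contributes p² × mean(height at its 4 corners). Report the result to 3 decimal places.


224.970

height_mm = gray/255 × 1.979; cell vol = 2.06² × mean(4 corners)
unit = 2.06² × 1.979 / (4×255) = 0.00823342 mm³ per gray-sum
row 0: Σ corner-gray over 8 cells = 4742  → 39.0429
row 1: Σ corner-gray over 8 cells = 4917  → 40.4837
row 2: Σ corner-gray over 8 cells = 5085  → 41.8669
row 3: Σ corner-gray over 8 cells = 4011  → 33.0242
row 4: Σ corner-gray over 8 cells = 4404  → 36.2600
row 5: Σ corner-gray over 8 cells = 4165  → 34.2922
Σ rows: total corner-gray = 27324  → 224.9699 mm³


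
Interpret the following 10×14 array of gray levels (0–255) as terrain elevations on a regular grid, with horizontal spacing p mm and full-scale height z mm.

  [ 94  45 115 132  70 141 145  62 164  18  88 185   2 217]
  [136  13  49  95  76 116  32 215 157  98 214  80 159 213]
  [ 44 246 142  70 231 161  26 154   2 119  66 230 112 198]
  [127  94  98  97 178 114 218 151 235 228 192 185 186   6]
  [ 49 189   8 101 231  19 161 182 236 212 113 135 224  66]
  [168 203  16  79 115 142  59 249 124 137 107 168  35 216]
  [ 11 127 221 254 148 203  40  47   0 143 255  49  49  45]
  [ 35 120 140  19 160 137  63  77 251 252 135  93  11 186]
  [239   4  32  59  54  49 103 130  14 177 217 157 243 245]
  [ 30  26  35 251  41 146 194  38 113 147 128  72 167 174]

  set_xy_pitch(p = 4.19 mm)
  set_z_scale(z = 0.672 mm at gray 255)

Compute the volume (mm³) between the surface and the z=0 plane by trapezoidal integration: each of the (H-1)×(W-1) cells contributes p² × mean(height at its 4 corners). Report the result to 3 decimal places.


height_mm = gray/255 × 0.672; cell vol = 4.19² × mean(4 corners)
unit = 4.19² × 0.672 / (4×255) = 0.0115664 mm³ per gray-sum
row 0: Σ corner-gray over 13 cells = 5602  → 64.7948
row 1: Σ corner-gray over 13 cells = 6317  → 73.0648
row 2: Σ corner-gray over 13 cells = 7445  → 86.1116
row 3: Σ corner-gray over 13 cells = 7822  → 90.4722
row 4: Σ corner-gray over 13 cells = 6989  → 80.8374
row 5: Σ corner-gray over 13 cells = 6380  → 73.7935
row 6: Σ corner-gray over 13 cells = 6265  → 72.4633
row 7: Σ corner-gray over 13 cells = 6099  → 70.5433
row 8: Σ corner-gray over 13 cells = 5882  → 68.0334
Σ rows: total corner-gray = 58801  → 680.1142 mm³

680.114


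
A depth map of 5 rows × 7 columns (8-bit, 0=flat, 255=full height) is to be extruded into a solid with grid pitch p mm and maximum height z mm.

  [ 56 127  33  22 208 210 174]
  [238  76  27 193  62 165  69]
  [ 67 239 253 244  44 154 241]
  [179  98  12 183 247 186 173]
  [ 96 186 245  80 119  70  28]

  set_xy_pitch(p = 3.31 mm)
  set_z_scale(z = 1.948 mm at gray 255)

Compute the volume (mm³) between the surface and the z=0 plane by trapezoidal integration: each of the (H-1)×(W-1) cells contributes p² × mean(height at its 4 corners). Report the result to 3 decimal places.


284.985

height_mm = gray/255 × 1.948; cell vol = 3.31² × mean(4 corners)
unit = 3.31² × 1.948 / (4×255) = 0.020924 mm³ per gray-sum
row 0: Σ corner-gray over 6 cells = 2783  → 58.2315
row 1: Σ corner-gray over 6 cells = 3529  → 73.8408
row 2: Σ corner-gray over 6 cells = 3980  → 83.2775
row 3: Σ corner-gray over 6 cells = 3328  → 69.6351
Σ rows: total corner-gray = 13620  → 284.9849 mm³


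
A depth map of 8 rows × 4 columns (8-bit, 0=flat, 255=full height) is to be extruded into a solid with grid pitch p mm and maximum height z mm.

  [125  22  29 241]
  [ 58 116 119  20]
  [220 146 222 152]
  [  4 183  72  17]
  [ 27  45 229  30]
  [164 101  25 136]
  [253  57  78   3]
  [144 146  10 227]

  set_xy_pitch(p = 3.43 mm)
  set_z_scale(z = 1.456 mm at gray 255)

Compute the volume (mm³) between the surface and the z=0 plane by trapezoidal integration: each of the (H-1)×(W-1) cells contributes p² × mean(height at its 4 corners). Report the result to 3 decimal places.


149.314

height_mm = gray/255 × 1.456; cell vol = 3.43² × mean(4 corners)
unit = 3.43² × 1.456 / (4×255) = 0.0167938 mm³ per gray-sum
row 0: Σ corner-gray over 3 cells = 1016  → 17.0625
row 1: Σ corner-gray over 3 cells = 1656  → 27.8106
row 2: Σ corner-gray over 3 cells = 1639  → 27.5251
row 3: Σ corner-gray over 3 cells = 1136  → 19.0778
row 4: Σ corner-gray over 3 cells = 1157  → 19.4304
row 5: Σ corner-gray over 3 cells = 1078  → 18.1037
row 6: Σ corner-gray over 3 cells = 1209  → 20.3037
Σ rows: total corner-gray = 8891  → 149.3138 mm³


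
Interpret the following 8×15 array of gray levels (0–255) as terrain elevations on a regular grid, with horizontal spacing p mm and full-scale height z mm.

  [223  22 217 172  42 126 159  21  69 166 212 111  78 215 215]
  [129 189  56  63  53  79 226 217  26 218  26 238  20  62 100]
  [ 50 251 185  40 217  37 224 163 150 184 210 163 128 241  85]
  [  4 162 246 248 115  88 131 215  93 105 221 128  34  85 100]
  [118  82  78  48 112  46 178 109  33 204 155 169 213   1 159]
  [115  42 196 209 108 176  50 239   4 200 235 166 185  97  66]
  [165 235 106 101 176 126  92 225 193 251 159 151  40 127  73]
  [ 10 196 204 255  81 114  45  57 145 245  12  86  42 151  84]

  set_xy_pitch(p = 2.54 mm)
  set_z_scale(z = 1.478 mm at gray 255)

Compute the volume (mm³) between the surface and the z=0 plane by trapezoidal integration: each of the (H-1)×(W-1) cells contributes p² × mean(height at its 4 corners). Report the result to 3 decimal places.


height_mm = gray/255 × 1.478; cell vol = 2.54² × mean(4 corners)
unit = 2.54² × 1.478 / (4×255) = 0.00934849 mm³ per gray-sum
row 0: Σ corner-gray over 14 cells = 6833  → 63.8783
row 1: Σ corner-gray over 14 cells = 7696  → 71.9460
row 2: Σ corner-gray over 14 cells = 8367  → 78.2189
row 3: Σ corner-gray over 14 cells = 6979  → 65.2431
row 4: Σ corner-gray over 14 cells = 7128  → 66.6361
row 5: Σ corner-gray over 14 cells = 8197  → 76.6296
row 6: Σ corner-gray over 14 cells = 7562  → 70.6933
Σ rows: total corner-gray = 52762  → 493.2453 mm³

493.245


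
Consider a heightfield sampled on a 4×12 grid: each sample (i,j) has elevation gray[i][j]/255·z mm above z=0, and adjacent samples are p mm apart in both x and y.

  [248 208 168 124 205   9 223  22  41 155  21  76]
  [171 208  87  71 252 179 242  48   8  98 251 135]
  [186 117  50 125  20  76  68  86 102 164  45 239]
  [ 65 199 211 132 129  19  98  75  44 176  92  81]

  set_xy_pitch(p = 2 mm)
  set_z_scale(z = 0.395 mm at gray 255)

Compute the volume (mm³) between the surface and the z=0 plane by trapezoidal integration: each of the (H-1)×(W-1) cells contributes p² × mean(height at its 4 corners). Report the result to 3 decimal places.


height_mm = gray/255 × 0.395; cell vol = 2² × mean(4 corners)
unit = 2² × 0.395 / (4×255) = 0.00154902 mm³ per gray-sum
row 0: Σ corner-gray over 11 cells = 5870  → 9.0927
row 1: Σ corner-gray over 11 cells = 5325  → 8.2485
row 2: Σ corner-gray over 11 cells = 4627  → 7.1673
Σ rows: total corner-gray = 15822  → 24.5086 mm³

24.509


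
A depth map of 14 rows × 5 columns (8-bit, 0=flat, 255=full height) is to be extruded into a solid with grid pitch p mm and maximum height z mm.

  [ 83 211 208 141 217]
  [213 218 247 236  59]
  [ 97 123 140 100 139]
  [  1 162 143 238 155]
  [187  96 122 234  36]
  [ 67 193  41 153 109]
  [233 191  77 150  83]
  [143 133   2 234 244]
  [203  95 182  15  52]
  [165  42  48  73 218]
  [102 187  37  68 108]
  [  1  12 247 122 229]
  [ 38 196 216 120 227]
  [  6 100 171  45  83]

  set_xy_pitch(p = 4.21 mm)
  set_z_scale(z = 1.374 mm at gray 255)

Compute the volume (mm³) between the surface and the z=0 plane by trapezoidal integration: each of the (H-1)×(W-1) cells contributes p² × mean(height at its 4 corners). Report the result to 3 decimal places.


666.864

height_mm = gray/255 × 1.374; cell vol = 4.21² × mean(4 corners)
unit = 4.21² × 1.374 / (4×255) = 0.0238754 mm³ per gray-sum
row 0: Σ corner-gray over 4 cells = 3094  → 73.8705
row 1: Σ corner-gray over 4 cells = 2636  → 62.9356
row 2: Σ corner-gray over 4 cells = 2204  → 52.6214
row 3: Σ corner-gray over 4 cells = 2369  → 56.5608
row 4: Σ corner-gray over 4 cells = 2077  → 49.5892
row 5: Σ corner-gray over 4 cells = 2102  → 50.1861
row 6: Σ corner-gray over 4 cells = 2277  → 54.3643
row 7: Σ corner-gray over 4 cells = 1964  → 46.8913
row 8: Σ corner-gray over 4 cells = 1548  → 36.9591
row 9: Σ corner-gray over 4 cells = 1503  → 35.8847
row 10: Σ corner-gray over 4 cells = 1786  → 42.6415
row 11: Σ corner-gray over 4 cells = 2321  → 55.4148
row 12: Σ corner-gray over 4 cells = 2050  → 48.9446
Σ rows: total corner-gray = 27931  → 666.8639 mm³


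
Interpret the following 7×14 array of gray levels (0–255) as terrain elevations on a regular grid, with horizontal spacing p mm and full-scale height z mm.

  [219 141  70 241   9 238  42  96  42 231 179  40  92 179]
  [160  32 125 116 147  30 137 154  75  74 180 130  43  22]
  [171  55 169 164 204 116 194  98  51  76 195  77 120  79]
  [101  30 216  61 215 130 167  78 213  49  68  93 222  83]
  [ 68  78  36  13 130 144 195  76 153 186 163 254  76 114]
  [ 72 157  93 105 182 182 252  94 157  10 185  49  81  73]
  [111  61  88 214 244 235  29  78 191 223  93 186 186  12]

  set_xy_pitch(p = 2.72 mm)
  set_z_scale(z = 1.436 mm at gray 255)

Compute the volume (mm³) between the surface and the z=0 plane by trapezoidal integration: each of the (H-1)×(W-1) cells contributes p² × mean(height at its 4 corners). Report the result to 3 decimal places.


height_mm = gray/255 × 1.436; cell vol = 2.72² × mean(4 corners)
unit = 2.72² × 1.436 / (4×255) = 0.0104158 mm³ per gray-sum
row 0: Σ corner-gray over 13 cells = 5908  → 61.5365
row 1: Σ corner-gray over 13 cells = 5956  → 62.0364
row 2: Σ corner-gray over 13 cells = 6556  → 68.2859
row 3: Σ corner-gray over 13 cells = 6458  → 67.2652
row 4: Σ corner-gray over 13 cells = 6429  → 66.9631
row 5: Σ corner-gray over 13 cells = 7018  → 73.0980
Σ rows: total corner-gray = 38325  → 399.1850 mm³

399.185


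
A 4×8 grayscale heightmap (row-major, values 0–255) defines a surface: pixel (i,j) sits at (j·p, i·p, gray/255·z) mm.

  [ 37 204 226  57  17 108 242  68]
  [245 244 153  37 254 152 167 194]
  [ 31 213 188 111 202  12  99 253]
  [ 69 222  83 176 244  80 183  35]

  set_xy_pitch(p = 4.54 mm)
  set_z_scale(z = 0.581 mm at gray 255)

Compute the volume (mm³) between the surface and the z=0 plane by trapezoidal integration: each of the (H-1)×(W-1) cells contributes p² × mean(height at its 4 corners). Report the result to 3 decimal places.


148.717

height_mm = gray/255 × 0.581; cell vol = 4.54² × mean(4 corners)
unit = 4.54² × 0.581 / (4×255) = 0.0117405 mm³ per gray-sum
row 0: Σ corner-gray over 7 cells = 4266  → 50.0851
row 1: Σ corner-gray over 7 cells = 4387  → 51.5057
row 2: Σ corner-gray over 7 cells = 4014  → 47.1265
Σ rows: total corner-gray = 12667  → 148.7173 mm³


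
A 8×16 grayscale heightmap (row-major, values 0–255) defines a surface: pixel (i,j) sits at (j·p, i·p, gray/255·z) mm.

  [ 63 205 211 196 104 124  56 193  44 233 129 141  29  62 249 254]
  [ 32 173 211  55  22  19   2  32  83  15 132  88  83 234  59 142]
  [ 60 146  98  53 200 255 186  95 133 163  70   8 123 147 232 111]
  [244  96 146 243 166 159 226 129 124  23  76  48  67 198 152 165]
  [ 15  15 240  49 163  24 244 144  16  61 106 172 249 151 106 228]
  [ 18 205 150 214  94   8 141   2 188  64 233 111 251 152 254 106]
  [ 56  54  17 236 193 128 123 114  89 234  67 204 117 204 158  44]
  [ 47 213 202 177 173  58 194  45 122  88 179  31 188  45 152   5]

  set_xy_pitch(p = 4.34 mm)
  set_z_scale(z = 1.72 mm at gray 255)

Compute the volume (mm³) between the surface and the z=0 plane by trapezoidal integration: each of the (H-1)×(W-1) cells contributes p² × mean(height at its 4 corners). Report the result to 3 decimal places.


1694.725

height_mm = gray/255 × 1.72; cell vol = 4.34² × mean(4 corners)
unit = 4.34² × 1.72 / (4×255) = 0.031762 mm³ per gray-sum
row 0: Σ corner-gray over 15 cells = 6859  → 217.8555
row 1: Σ corner-gray over 15 cells = 6579  → 208.9621
row 2: Σ corner-gray over 15 cells = 8104  → 257.3992
row 3: Σ corner-gray over 15 cells = 7838  → 248.9505
row 4: Σ corner-gray over 15 cells = 7981  → 253.4925
row 5: Σ corner-gray over 15 cells = 8234  → 261.5282
row 6: Σ corner-gray over 15 cells = 7762  → 246.5366
Σ rows: total corner-gray = 53357  → 1694.7246 mm³


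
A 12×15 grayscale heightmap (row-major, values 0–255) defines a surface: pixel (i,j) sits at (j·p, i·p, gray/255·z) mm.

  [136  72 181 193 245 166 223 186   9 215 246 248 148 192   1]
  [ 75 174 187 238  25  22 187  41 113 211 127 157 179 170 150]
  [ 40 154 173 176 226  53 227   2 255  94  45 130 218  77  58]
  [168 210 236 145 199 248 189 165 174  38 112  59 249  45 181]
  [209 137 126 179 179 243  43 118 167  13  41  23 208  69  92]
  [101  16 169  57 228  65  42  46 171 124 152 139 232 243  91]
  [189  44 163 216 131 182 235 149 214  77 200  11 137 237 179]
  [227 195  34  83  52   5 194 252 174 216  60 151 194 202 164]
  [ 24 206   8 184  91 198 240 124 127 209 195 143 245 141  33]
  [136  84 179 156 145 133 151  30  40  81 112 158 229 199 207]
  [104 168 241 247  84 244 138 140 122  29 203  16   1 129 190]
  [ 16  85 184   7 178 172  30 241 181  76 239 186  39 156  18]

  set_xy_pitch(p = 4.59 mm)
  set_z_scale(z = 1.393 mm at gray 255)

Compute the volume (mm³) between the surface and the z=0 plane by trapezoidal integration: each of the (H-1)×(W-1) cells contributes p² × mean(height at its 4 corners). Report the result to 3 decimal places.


2501.905

height_mm = gray/255 × 1.393; cell vol = 4.59² × mean(4 corners)
unit = 4.59² × 1.393 / (4×255) = 0.0287724 mm³ per gray-sum
row 0: Σ corner-gray over 14 cells = 8672  → 249.5144
row 1: Σ corner-gray over 14 cells = 7645  → 219.9651
row 2: Σ corner-gray over 14 cells = 8245  → 237.2286
row 3: Σ corner-gray over 14 cells = 7880  → 226.7266
row 4: Σ corner-gray over 14 cells = 6953  → 200.0546
row 5: Σ corner-gray over 14 cells = 7920  → 227.8775
row 6: Σ corner-gray over 14 cells = 8375  → 240.9690
row 7: Σ corner-gray over 14 cells = 8294  → 238.6384
row 8: Σ corner-gray over 14 cells = 8016  → 230.6397
row 9: Σ corner-gray over 14 cells = 7555  → 217.3756
row 10: Σ corner-gray over 14 cells = 7400  → 212.9159
Σ rows: total corner-gray = 86955  → 2501.9053 mm³


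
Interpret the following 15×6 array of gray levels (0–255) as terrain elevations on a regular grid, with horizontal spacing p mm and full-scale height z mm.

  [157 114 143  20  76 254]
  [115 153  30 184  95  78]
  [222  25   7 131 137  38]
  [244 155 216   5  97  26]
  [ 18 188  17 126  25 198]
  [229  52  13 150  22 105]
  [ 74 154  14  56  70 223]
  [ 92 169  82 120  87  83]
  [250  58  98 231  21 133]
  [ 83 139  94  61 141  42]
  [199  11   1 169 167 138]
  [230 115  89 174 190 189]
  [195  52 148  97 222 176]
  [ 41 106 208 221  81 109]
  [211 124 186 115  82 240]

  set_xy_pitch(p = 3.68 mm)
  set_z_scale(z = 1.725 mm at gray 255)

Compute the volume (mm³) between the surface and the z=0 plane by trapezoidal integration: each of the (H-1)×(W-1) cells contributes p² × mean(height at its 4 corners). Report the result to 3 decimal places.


height_mm = gray/255 × 1.725; cell vol = 3.68² × mean(4 corners)
unit = 3.68² × 1.725 / (4×255) = 0.0229026 mm³ per gray-sum
row 0: Σ corner-gray over 5 cells = 2234  → 51.1644
row 1: Σ corner-gray over 5 cells = 1977  → 45.2784
row 2: Σ corner-gray over 5 cells = 2076  → 47.5458
row 3: Σ corner-gray over 5 cells = 2144  → 49.1031
row 4: Σ corner-gray over 5 cells = 1736  → 39.7589
row 5: Σ corner-gray over 5 cells = 1693  → 38.7741
row 6: Σ corner-gray over 5 cells = 1976  → 45.2555
row 7: Σ corner-gray over 5 cells = 2290  → 52.4469
row 8: Σ corner-gray over 5 cells = 2194  → 50.2483
row 9: Σ corner-gray over 5 cells = 2028  → 46.4464
row 10: Σ corner-gray over 5 cells = 2588  → 59.2719
row 11: Σ corner-gray over 5 cells = 2964  → 67.8833
row 12: Σ corner-gray over 5 cells = 2791  → 63.9211
row 13: Σ corner-gray over 5 cells = 2847  → 65.2037
Σ rows: total corner-gray = 31538  → 722.3018 mm³

722.302


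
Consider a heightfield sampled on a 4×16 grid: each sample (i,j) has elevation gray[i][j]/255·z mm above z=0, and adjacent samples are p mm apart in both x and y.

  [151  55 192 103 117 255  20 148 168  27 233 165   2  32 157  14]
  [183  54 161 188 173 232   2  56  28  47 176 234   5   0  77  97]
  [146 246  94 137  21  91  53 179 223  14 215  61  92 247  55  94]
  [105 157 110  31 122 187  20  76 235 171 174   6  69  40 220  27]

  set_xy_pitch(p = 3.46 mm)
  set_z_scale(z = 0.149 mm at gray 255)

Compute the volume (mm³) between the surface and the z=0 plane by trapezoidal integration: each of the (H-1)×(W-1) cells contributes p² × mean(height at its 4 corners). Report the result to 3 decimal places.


height_mm = gray/255 × 0.149; cell vol = 3.46² × mean(4 corners)
unit = 3.46² × 0.149 / (4×255) = 0.00174879 mm³ per gray-sum
row 0: Σ corner-gray over 15 cells = 6659  → 11.6452
row 1: Σ corner-gray over 15 cells = 6842  → 11.9652
row 2: Σ corner-gray over 15 cells = 7064  → 12.3535
Σ rows: total corner-gray = 20565  → 35.9639 mm³

35.964


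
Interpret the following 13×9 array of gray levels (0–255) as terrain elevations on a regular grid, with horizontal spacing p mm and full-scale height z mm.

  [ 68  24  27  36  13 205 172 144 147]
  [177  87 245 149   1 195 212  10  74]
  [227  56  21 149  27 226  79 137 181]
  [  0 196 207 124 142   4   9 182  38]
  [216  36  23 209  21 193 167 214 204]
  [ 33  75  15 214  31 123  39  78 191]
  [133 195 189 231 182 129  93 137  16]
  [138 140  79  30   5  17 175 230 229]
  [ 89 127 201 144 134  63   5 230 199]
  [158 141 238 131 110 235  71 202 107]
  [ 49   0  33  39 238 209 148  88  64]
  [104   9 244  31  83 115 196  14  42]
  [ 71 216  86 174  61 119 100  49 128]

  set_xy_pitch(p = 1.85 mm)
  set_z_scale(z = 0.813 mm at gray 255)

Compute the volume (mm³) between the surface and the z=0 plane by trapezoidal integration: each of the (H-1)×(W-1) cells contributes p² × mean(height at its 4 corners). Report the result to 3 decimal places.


height_mm = gray/255 × 0.813; cell vol = 1.85² × mean(4 corners)
unit = 1.85² × 0.813 / (4×255) = 0.00272793 mm³ per gray-sum
row 0: Σ corner-gray over 8 cells = 3506  → 9.5641
row 1: Σ corner-gray over 8 cells = 3847  → 10.4944
row 2: Σ corner-gray over 8 cells = 3564  → 9.7224
row 3: Σ corner-gray over 8 cells = 3912  → 10.6717
row 4: Σ corner-gray over 8 cells = 3520  → 9.6023
row 5: Σ corner-gray over 8 cells = 3835  → 10.4616
row 6: Σ corner-gray over 8 cells = 4180  → 11.4028
row 7: Σ corner-gray over 8 cells = 3815  → 10.4071
row 8: Σ corner-gray over 8 cells = 4617  → 12.5949
row 9: Σ corner-gray over 8 cells = 4144  → 11.3046
row 10: Σ corner-gray over 8 cells = 3153  → 8.6012
row 11: Σ corner-gray over 8 cells = 3339  → 9.1086
Σ rows: total corner-gray = 45432  → 123.9355 mm³

123.935


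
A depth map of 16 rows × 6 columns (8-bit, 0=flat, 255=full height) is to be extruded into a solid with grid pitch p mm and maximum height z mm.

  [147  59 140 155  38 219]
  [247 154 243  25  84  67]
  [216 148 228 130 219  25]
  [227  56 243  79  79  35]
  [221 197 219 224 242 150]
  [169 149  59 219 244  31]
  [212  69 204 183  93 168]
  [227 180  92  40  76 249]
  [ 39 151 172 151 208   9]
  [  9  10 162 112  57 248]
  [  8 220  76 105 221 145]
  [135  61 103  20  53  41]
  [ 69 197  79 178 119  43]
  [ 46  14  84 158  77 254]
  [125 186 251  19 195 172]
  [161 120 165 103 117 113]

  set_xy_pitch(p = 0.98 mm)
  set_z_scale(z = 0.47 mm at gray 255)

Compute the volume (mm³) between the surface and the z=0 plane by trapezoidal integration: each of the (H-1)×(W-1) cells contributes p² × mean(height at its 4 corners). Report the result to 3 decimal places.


height_mm = gray/255 × 0.47; cell vol = 0.98² × mean(4 corners)
unit = 0.98² × 0.47 / (4×255) = 0.000442537 mm³ per gray-sum
row 0: Σ corner-gray over 5 cells = 2476  → 1.0957
row 1: Σ corner-gray over 5 cells = 3017  → 1.3351
row 2: Σ corner-gray over 5 cells = 2867  → 1.2688
row 3: Σ corner-gray over 5 cells = 3311  → 1.4652
row 4: Σ corner-gray over 5 cells = 3677  → 1.6272
row 5: Σ corner-gray over 5 cells = 3020  → 1.3365
row 6: Σ corner-gray over 5 cells = 2730  → 1.2081
row 7: Σ corner-gray over 5 cells = 2664  → 1.1789
row 8: Σ corner-gray over 5 cells = 2351  → 1.0404
row 9: Σ corner-gray over 5 cells = 2336  → 1.0338
row 10: Σ corner-gray over 5 cells = 2047  → 0.9059
row 11: Σ corner-gray over 5 cells = 1908  → 0.8444
row 12: Σ corner-gray over 5 cells = 2224  → 0.9842
row 13: Σ corner-gray over 5 cells = 2565  → 1.1351
row 14: Σ corner-gray over 5 cells = 2883  → 1.2758
Σ rows: total corner-gray = 40076  → 17.7351 mm³

17.735


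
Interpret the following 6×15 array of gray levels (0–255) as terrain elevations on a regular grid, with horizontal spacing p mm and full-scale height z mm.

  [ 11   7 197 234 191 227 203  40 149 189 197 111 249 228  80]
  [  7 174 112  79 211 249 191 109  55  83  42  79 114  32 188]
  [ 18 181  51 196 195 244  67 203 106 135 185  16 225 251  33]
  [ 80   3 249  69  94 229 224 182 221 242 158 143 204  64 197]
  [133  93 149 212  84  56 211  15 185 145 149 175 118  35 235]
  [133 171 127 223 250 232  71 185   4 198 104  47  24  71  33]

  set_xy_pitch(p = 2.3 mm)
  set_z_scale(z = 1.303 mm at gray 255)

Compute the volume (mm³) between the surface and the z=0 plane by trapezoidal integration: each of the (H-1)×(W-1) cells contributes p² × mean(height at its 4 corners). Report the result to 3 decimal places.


height_mm = gray/255 × 1.303; cell vol = 2.3² × mean(4 corners)
unit = 2.3² × 1.303 / (4×255) = 0.00675772 mm³ per gray-sum
row 0: Σ corner-gray over 14 cells = 7790  → 52.6426
row 1: Σ corner-gray over 14 cells = 7416  → 50.1152
row 2: Σ corner-gray over 14 cells = 8602  → 58.1299
row 3: Σ corner-gray over 14 cells = 8063  → 54.4875
row 4: Σ corner-gray over 14 cells = 7202  → 48.6691
Σ rows: total corner-gray = 39073  → 264.0442 mm³

264.044


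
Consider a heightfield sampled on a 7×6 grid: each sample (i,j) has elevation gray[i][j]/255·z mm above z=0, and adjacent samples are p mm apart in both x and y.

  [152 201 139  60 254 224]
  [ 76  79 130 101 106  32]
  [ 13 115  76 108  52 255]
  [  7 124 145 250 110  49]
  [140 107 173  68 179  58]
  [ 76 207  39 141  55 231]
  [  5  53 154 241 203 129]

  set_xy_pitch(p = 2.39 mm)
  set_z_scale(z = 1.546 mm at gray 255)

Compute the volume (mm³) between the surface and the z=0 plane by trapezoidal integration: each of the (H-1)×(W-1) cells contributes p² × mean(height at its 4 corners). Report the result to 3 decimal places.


125.139

height_mm = gray/255 × 1.546; cell vol = 2.39² × mean(4 corners)
unit = 2.39² × 1.546 / (4×255) = 0.00865775 mm³ per gray-sum
row 0: Σ corner-gray over 5 cells = 2624  → 22.7179
row 1: Σ corner-gray over 5 cells = 1910  → 16.5363
row 2: Σ corner-gray over 5 cells = 2284  → 19.7743
row 3: Σ corner-gray over 5 cells = 2566  → 22.2158
row 4: Σ corner-gray over 5 cells = 2443  → 21.1509
row 5: Σ corner-gray over 5 cells = 2627  → 22.7439
Σ rows: total corner-gray = 14454  → 125.1391 mm³


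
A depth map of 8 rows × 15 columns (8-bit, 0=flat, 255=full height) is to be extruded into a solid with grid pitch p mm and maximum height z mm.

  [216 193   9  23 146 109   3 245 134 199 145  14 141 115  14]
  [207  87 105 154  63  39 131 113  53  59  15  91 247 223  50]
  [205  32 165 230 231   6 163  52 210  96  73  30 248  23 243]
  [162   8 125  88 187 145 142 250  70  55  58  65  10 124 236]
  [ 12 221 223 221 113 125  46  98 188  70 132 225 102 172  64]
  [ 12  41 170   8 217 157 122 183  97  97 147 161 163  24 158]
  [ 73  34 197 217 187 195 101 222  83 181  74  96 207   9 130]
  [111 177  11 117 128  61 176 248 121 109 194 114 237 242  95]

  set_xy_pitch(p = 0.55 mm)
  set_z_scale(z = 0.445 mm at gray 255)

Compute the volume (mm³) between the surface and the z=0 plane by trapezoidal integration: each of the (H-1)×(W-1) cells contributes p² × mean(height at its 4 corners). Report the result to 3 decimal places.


height_mm = gray/255 × 0.445; cell vol = 0.55² × mean(4 corners)
unit = 0.55² × 0.445 / (4×255) = 0.000131973 mm³ per gray-sum
row 0: Σ corner-gray over 14 cells = 6199  → 0.8181
row 1: Σ corner-gray over 14 cells = 6583  → 0.8688
row 2: Σ corner-gray over 14 cells = 6618  → 0.8734
row 3: Σ corner-gray over 14 cells = 7000  → 0.9238
row 4: Σ corner-gray over 14 cells = 7292  → 0.9623
row 5: Σ corner-gray over 14 cells = 7153  → 0.9440
row 6: Σ corner-gray over 14 cells = 7885  → 1.0406
Σ rows: total corner-gray = 48730  → 6.4310 mm³

6.431


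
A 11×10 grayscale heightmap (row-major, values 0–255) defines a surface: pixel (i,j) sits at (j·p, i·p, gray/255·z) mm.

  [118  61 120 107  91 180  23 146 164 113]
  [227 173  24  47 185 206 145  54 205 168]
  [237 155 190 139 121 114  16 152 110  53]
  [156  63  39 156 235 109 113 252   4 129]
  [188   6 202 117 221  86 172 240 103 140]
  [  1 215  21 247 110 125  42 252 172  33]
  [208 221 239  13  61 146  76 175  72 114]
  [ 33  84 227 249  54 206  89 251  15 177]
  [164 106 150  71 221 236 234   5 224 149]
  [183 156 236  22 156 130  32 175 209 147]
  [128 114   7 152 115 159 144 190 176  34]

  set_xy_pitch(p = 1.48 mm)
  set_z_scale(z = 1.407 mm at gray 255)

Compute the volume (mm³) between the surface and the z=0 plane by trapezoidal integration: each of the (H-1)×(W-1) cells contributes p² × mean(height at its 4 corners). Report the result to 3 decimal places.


height_mm = gray/255 × 1.407; cell vol = 1.48² × mean(4 corners)
unit = 1.48² × 1.407 / (4×255) = 0.00302146 mm³ per gray-sum
row 0: Σ corner-gray over 9 cells = 4488  → 13.5603
row 1: Σ corner-gray over 9 cells = 4757  → 14.3731
row 2: Σ corner-gray over 9 cells = 4511  → 13.6298
row 3: Σ corner-gray over 9 cells = 4849  → 14.6511
row 4: Σ corner-gray over 9 cells = 5024  → 15.1798
row 5: Σ corner-gray over 9 cells = 4730  → 14.2915
row 6: Σ corner-gray over 9 cells = 4888  → 14.7689
row 7: Σ corner-gray over 9 cells = 5367  → 16.2162
row 8: Σ corner-gray over 9 cells = 5369  → 16.2222
row 9: Σ corner-gray over 9 cells = 4838  → 14.6178
Σ rows: total corner-gray = 48821  → 147.5109 mm³

147.511


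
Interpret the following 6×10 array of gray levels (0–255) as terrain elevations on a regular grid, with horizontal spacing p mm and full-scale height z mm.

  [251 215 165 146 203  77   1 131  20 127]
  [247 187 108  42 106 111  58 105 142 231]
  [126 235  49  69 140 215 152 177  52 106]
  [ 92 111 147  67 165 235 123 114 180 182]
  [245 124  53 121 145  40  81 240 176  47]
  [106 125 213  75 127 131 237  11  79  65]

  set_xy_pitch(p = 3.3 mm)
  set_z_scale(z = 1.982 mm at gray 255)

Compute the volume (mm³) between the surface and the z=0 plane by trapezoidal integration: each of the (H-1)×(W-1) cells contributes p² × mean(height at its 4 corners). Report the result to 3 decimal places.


height_mm = gray/255 × 1.982; cell vol = 3.3² × mean(4 corners)
unit = 3.3² × 1.982 / (4×255) = 0.0211608 mm³ per gray-sum
row 0: Σ corner-gray over 9 cells = 4490  → 95.0118
row 1: Σ corner-gray over 9 cells = 4606  → 97.4665
row 2: Σ corner-gray over 9 cells = 4968  → 105.1267
row 3: Σ corner-gray over 9 cells = 4810  → 101.7833
row 4: Σ corner-gray over 9 cells = 4419  → 93.5094
Σ rows: total corner-gray = 23293  → 492.8977 mm³

492.898


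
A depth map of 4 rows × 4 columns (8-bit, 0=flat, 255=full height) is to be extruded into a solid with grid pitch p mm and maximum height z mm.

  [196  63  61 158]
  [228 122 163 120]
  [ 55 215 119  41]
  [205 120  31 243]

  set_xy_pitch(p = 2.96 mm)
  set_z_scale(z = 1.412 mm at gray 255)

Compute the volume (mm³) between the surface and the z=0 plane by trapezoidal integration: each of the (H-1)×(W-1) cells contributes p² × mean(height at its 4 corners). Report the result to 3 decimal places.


height_mm = gray/255 × 1.412; cell vol = 2.96² × mean(4 corners)
unit = 2.96² × 1.412 / (4×255) = 0.0121288 mm³ per gray-sum
row 0: Σ corner-gray over 3 cells = 1520  → 18.4358
row 1: Σ corner-gray over 3 cells = 1682  → 20.4006
row 2: Σ corner-gray over 3 cells = 1514  → 18.3630
Σ rows: total corner-gray = 4716  → 57.1994 mm³

57.199


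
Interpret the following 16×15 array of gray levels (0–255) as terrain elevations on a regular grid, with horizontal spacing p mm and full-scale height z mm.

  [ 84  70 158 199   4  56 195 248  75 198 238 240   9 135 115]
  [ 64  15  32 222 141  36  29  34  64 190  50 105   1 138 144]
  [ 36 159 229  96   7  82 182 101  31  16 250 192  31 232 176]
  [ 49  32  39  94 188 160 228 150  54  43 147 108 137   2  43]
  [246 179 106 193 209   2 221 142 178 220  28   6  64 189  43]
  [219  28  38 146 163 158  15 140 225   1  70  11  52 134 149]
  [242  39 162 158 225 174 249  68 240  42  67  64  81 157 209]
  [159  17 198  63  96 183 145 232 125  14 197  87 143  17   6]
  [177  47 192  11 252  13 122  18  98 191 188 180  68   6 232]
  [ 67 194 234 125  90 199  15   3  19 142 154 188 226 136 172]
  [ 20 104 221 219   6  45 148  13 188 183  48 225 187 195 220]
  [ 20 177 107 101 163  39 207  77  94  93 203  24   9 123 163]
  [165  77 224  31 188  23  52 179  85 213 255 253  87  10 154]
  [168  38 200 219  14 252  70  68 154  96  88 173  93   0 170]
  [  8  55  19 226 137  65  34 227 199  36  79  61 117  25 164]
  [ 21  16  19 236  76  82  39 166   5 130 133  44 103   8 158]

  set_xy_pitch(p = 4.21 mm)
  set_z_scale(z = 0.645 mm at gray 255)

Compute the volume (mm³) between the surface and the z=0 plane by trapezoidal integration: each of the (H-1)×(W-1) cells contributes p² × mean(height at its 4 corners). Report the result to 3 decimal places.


1090.214

height_mm = gray/255 × 0.645; cell vol = 4.21² × mean(4 corners)
unit = 4.21² × 0.645 / (4×255) = 0.0112079 mm³ per gray-sum
row 0: Σ corner-gray over 14 cells = 6171  → 69.1639
row 1: Σ corner-gray over 14 cells = 5750  → 64.4453
row 2: Σ corner-gray over 14 cells = 6284  → 70.4304
row 3: Σ corner-gray over 14 cells = 6619  → 74.1850
row 4: Σ corner-gray over 14 cells = 6493  → 72.7728
row 5: Σ corner-gray over 14 cells = 6633  → 74.3419
row 6: Σ corner-gray over 14 cells = 7102  → 79.5984
row 7: Σ corner-gray over 14 cells = 6380  → 71.5063
row 8: Σ corner-gray over 14 cells = 6870  → 76.9982
row 9: Σ corner-gray over 14 cells = 7493  → 83.9807
row 10: Σ corner-gray over 14 cells = 6821  → 76.4490
row 11: Σ corner-gray over 14 cells = 6690  → 74.9808
row 12: Σ corner-gray over 14 cells = 6941  → 77.7939
row 13: Σ corner-gray over 14 cells = 6000  → 67.2473
row 14: Σ corner-gray over 14 cells = 5025  → 56.3196
Σ rows: total corner-gray = 97272  → 1090.2136 mm³
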